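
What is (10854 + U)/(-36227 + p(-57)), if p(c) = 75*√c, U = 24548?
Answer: -641254127/656358077 - 1327575*I*√57/656358077 ≈ -0.97699 - 0.015271*I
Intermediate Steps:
(10854 + U)/(-36227 + p(-57)) = (10854 + 24548)/(-36227 + 75*√(-57)) = 35402/(-36227 + 75*(I*√57)) = 35402/(-36227 + 75*I*√57)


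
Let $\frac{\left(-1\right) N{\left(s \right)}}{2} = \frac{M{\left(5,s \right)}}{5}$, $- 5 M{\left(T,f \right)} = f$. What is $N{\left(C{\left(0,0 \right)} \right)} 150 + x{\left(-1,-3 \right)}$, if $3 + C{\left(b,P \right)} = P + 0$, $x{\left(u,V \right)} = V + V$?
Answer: $-42$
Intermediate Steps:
$M{\left(T,f \right)} = - \frac{f}{5}$
$x{\left(u,V \right)} = 2 V$
$C{\left(b,P \right)} = -3 + P$ ($C{\left(b,P \right)} = -3 + \left(P + 0\right) = -3 + P$)
$N{\left(s \right)} = \frac{2 s}{25}$ ($N{\left(s \right)} = - 2 \frac{\left(- \frac{1}{5}\right) s}{5} = - 2 - \frac{s}{5} \cdot \frac{1}{5} = - 2 \left(- \frac{s}{25}\right) = \frac{2 s}{25}$)
$N{\left(C{\left(0,0 \right)} \right)} 150 + x{\left(-1,-3 \right)} = \frac{2 \left(-3 + 0\right)}{25} \cdot 150 + 2 \left(-3\right) = \frac{2}{25} \left(-3\right) 150 - 6 = \left(- \frac{6}{25}\right) 150 - 6 = -36 - 6 = -42$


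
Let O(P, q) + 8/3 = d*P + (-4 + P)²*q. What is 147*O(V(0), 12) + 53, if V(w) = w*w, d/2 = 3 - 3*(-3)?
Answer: 27885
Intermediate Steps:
d = 24 (d = 2*(3 - 3*(-3)) = 2*(3 + 9) = 2*12 = 24)
V(w) = w²
O(P, q) = -8/3 + 24*P + q*(-4 + P)² (O(P, q) = -8/3 + (24*P + (-4 + P)²*q) = -8/3 + (24*P + q*(-4 + P)²) = -8/3 + 24*P + q*(-4 + P)²)
147*O(V(0), 12) + 53 = 147*(-8/3 + 24*0² + 12*(-4 + 0²)²) + 53 = 147*(-8/3 + 24*0 + 12*(-4 + 0)²) + 53 = 147*(-8/3 + 0 + 12*(-4)²) + 53 = 147*(-8/3 + 0 + 12*16) + 53 = 147*(-8/3 + 0 + 192) + 53 = 147*(568/3) + 53 = 27832 + 53 = 27885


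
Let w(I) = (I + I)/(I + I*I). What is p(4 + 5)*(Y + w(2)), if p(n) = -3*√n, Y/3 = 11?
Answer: -303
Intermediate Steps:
Y = 33 (Y = 3*11 = 33)
w(I) = 2*I/(I + I²) (w(I) = (2*I)/(I + I²) = 2*I/(I + I²))
p(4 + 5)*(Y + w(2)) = (-3*√(4 + 5))*(33 + 2/(1 + 2)) = (-3*√9)*(33 + 2/3) = (-3*3)*(33 + 2*(⅓)) = -9*(33 + ⅔) = -9*101/3 = -303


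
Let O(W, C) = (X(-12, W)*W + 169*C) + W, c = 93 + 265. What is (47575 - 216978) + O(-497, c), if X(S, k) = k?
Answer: 137611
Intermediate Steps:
c = 358
O(W, C) = W + W**2 + 169*C (O(W, C) = (W*W + 169*C) + W = (W**2 + 169*C) + W = W + W**2 + 169*C)
(47575 - 216978) + O(-497, c) = (47575 - 216978) + (-497 + (-497)**2 + 169*358) = -169403 + (-497 + 247009 + 60502) = -169403 + 307014 = 137611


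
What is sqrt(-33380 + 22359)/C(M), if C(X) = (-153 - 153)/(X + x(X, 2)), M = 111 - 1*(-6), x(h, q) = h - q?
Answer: -116*I*sqrt(11021)/153 ≈ -79.593*I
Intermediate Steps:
M = 117 (M = 111 + 6 = 117)
C(X) = -306/(-2 + 2*X) (C(X) = (-153 - 153)/(X + (X - 1*2)) = -306/(X + (X - 2)) = -306/(X + (-2 + X)) = -306/(-2 + 2*X))
sqrt(-33380 + 22359)/C(M) = sqrt(-33380 + 22359)/((-153/(-1 + 117))) = sqrt(-11021)/((-153/116)) = (I*sqrt(11021))/((-153*1/116)) = (I*sqrt(11021))/(-153/116) = (I*sqrt(11021))*(-116/153) = -116*I*sqrt(11021)/153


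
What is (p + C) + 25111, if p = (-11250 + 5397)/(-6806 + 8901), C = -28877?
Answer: -7895623/2095 ≈ -3768.8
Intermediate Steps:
p = -5853/2095 ≈ -2.7938
(p + C) + 25111 = (-5853/2095 - 28877) + 25111 = -60503168/2095 + 25111 = -7895623/2095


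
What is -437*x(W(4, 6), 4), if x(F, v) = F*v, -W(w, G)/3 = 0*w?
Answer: 0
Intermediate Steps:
W(w, G) = 0 (W(w, G) = -0*w = -3*0 = 0)
-437*x(W(4, 6), 4) = -0*4 = -437*0 = 0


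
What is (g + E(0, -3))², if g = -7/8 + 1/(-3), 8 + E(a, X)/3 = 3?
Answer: 151321/576 ≈ 262.71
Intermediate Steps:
E(a, X) = -15 (E(a, X) = -24 + 3*3 = -24 + 9 = -15)
g = -29/24 (g = -7*⅛ + 1*(-⅓) = -7/8 - ⅓ = -29/24 ≈ -1.2083)
(g + E(0, -3))² = (-29/24 - 15)² = (-389/24)² = 151321/576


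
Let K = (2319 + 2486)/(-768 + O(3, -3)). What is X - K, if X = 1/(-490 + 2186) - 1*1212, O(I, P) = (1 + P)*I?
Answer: -791423597/656352 ≈ -1205.8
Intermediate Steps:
O(I, P) = I*(1 + P)
K = -4805/774 (K = (2319 + 2486)/(-768 + 3*(1 - 3)) = 4805/(-768 + 3*(-2)) = 4805/(-768 - 6) = 4805/(-774) = 4805*(-1/774) = -4805/774 ≈ -6.2080)
X = -2055551/1696 (X = 1/1696 - 1212 = -2055551/1696 ≈ -1212.0)
X - K = -2055551/1696 - 1*(-4805/774) = -2055551/1696 + 4805/774 = -791423597/656352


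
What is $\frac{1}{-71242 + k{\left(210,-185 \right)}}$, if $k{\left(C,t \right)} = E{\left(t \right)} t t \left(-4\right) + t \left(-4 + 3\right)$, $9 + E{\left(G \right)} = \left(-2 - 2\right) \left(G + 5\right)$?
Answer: $- \frac{1}{97406957} \approx -1.0266 \cdot 10^{-8}$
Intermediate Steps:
$E{\left(G \right)} = -29 - 4 G$ ($E{\left(G \right)} = -9 + \left(-2 - 2\right) \left(G + 5\right) = -9 - 4 \left(5 + G\right) = -9 - \left(20 + 4 G\right) = -29 - 4 G$)
$k{\left(C,t \right)} = - t - 4 t^{2} \left(-29 - 4 t\right)$ ($k{\left(C,t \right)} = \left(-29 - 4 t\right) t t \left(-4\right) + t \left(-4 + 3\right) = t \left(-29 - 4 t\right) t \left(-4\right) + t \left(-1\right) = t^{2} \left(-29 - 4 t\right) \left(-4\right) - t = - 4 t^{2} \left(-29 - 4 t\right) - t = - t - 4 t^{2} \left(-29 - 4 t\right)$)
$\frac{1}{-71242 + k{\left(210,-185 \right)}} = \frac{1}{-71242 - 185 \left(-1 + 16 \left(-185\right)^{2} + 116 \left(-185\right)\right)} = \frac{1}{-71242 - 185 \left(-1 + 16 \cdot 34225 - 21460\right)} = \frac{1}{-71242 - 185 \left(-1 + 547600 - 21460\right)} = \frac{1}{-71242 - 97335715} = \frac{1}{-97406957} = - \frac{1}{97406957}$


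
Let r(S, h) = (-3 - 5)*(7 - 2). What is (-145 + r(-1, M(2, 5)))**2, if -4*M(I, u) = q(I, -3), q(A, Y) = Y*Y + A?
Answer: 34225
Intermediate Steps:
q(A, Y) = A + Y**2 (q(A, Y) = Y**2 + A = A + Y**2)
M(I, u) = -9/4 - I/4 (M(I, u) = -(I + (-3)**2)/4 = -(I + 9)/4 = -(9 + I)/4 = -9/4 - I/4)
r(S, h) = -40 (r(S, h) = -8*5 = -40)
(-145 + r(-1, M(2, 5)))**2 = (-145 - 40)**2 = (-185)**2 = 34225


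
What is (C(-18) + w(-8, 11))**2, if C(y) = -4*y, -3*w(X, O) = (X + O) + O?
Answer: 40804/9 ≈ 4533.8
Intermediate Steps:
w(X, O) = -2*O/3 - X/3 (w(X, O) = -((X + O) + O)/3 = -((O + X) + O)/3 = -(X + 2*O)/3 = -2*O/3 - X/3)
(C(-18) + w(-8, 11))**2 = (-4*(-18) + (-2/3*11 - 1/3*(-8)))**2 = (72 + (-22/3 + 8/3))**2 = (72 - 14/3)**2 = (202/3)**2 = 40804/9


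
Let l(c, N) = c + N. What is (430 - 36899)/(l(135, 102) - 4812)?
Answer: 36469/4575 ≈ 7.9714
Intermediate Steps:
l(c, N) = N + c
(430 - 36899)/(l(135, 102) - 4812) = (430 - 36899)/((102 + 135) - 4812) = -36469/(237 - 4812) = -36469/(-4575) = -36469*(-1/4575) = 36469/4575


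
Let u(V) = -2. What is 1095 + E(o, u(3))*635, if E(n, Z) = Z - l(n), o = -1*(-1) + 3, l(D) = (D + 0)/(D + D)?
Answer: -985/2 ≈ -492.50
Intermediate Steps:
l(D) = ½ (l(D) = D/((2*D)) = D*(1/(2*D)) = ½)
o = 4 (o = 1 + 3 = 4)
E(n, Z) = -½ + Z (E(n, Z) = Z - 1*½ = Z - ½ = -½ + Z)
1095 + E(o, u(3))*635 = 1095 + (-½ - 2)*635 = 1095 - 5/2*635 = 1095 - 3175/2 = -985/2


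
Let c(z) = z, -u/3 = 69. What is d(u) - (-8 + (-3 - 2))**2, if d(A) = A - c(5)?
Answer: -381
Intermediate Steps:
u = -207 (u = -3*69 = -207)
d(A) = -5 + A (d(A) = A - 1*5 = A - 5 = -5 + A)
d(u) - (-8 + (-3 - 2))**2 = (-5 - 207) - (-8 + (-3 - 2))**2 = -212 - (-8 - 5)**2 = -212 - 1*(-13)**2 = -212 - 1*169 = -212 - 169 = -381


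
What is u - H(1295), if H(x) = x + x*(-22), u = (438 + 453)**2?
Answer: 821076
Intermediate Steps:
u = 793881 (u = 891**2 = 793881)
H(x) = -21*x (H(x) = x - 22*x = -21*x)
u - H(1295) = 793881 - (-21)*1295 = 793881 - 1*(-27195) = 793881 + 27195 = 821076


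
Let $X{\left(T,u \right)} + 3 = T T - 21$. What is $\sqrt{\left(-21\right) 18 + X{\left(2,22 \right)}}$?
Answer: $i \sqrt{398} \approx 19.95 i$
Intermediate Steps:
$X{\left(T,u \right)} = -24 + T^{2}$ ($X{\left(T,u \right)} = -3 + \left(T T - 21\right) = -3 + \left(T^{2} - 21\right) = -3 + \left(-21 + T^{2}\right) = -24 + T^{2}$)
$\sqrt{\left(-21\right) 18 + X{\left(2,22 \right)}} = \sqrt{\left(-21\right) 18 - \left(24 - 2^{2}\right)} = \sqrt{-378 + \left(-24 + 4\right)} = \sqrt{-378 - 20} = \sqrt{-398} = i \sqrt{398}$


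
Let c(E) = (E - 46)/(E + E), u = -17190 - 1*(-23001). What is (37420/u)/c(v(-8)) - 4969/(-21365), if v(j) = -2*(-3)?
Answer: -70322877/41384005 ≈ -1.6993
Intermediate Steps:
u = 5811 (u = -17190 + 23001 = 5811)
v(j) = 6
c(E) = (-46 + E)/(2*E) (c(E) = (-46 + E)/((2*E)) = (-46 + E)*(1/(2*E)) = (-46 + E)/(2*E))
(37420/u)/c(v(-8)) - 4969/(-21365) = (37420/5811)/(((½)*(-46 + 6)/6)) - 4969/(-21365) = (37420*(1/5811))/(((½)*(⅙)*(-40))) - 4969*(-1/21365) = 37420/(5811*(-10/3)) + 4969/21365 = (37420/5811)*(-3/10) + 4969/21365 = -3742/1937 + 4969/21365 = -70322877/41384005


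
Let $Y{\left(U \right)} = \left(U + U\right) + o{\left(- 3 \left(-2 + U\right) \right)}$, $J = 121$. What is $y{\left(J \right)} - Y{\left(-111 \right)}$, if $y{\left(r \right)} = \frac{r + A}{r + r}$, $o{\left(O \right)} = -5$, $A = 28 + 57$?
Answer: $\frac{27570}{121} \approx 227.85$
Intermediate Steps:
$A = 85$
$y{\left(r \right)} = \frac{85 + r}{2 r}$ ($y{\left(r \right)} = \frac{r + 85}{r + r} = \frac{85 + r}{2 r}$)
$Y{\left(U \right)} = -5 + 2 U$ ($Y{\left(U \right)} = \left(U + U\right) - 5 = 2 U - 5 = -5 + 2 U$)
$y{\left(J \right)} - Y{\left(-111 \right)} = \frac{85 + 121}{2 \cdot 121} - \left(-5 + 2 \left(-111\right)\right) = \frac{1}{2} \cdot \frac{1}{121} \cdot 206 - \left(-5 - 222\right) = \frac{103}{121} - -227 = \frac{103}{121} + 227 = \frac{27570}{121}$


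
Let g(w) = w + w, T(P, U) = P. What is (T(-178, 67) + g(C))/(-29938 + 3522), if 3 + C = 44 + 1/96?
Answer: 4607/1267968 ≈ 0.0036334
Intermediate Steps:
C = 3937/96 (C = -3 + (44 + 1/96) = -3 + 4225/96 = 3937/96 ≈ 41.010)
g(w) = 2*w
(T(-178, 67) + g(C))/(-29938 + 3522) = (-178 + 2*(3937/96))/(-29938 + 3522) = (-178 + 3937/48)/(-26416) = -4607/48*(-1/26416) = 4607/1267968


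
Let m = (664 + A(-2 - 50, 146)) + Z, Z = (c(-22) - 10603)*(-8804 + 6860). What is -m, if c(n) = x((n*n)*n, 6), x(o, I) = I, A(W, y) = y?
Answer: -20601378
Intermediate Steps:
c(n) = 6
Z = 20600568 (Z = (6 - 10603)*(-8804 + 6860) = -10597*(-1944) = 20600568)
m = 20601378 (m = (664 + 146) + 20600568 = 810 + 20600568 = 20601378)
-m = -1*20601378 = -20601378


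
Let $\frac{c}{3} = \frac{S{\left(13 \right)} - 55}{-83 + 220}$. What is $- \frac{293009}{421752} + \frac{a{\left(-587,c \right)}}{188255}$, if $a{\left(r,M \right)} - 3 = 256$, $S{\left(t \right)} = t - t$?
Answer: $- \frac{55051175527}{79396922760} \approx -0.69337$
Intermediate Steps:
$S{\left(t \right)} = 0$
$c = - \frac{165}{137}$ ($c = 3 \frac{0 - 55}{-83 + 220} = 3 \left(- \frac{55}{137}\right) = - \frac{165}{137} \approx -1.2044$)
$a{\left(r,M \right)} = 259$ ($a{\left(r,M \right)} = 3 + 256 = 259$)
$- \frac{293009}{421752} + \frac{a{\left(-587,c \right)}}{188255} = - \frac{293009}{421752} + \frac{259}{188255} = - \frac{55051175527}{79396922760}$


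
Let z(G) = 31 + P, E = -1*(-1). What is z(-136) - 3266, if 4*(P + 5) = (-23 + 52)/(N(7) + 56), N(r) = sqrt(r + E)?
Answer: -5067157/1564 - 29*sqrt(2)/6256 ≈ -3239.9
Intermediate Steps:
E = 1
N(r) = sqrt(1 + r) (N(r) = sqrt(r + 1) = sqrt(1 + r))
P = -5 + 29/(4*(56 + 2*sqrt(2))) (P = -5 + ((-23 + 52)/(sqrt(1 + 7) + 56))/4 = -5 + (29/(sqrt(8) + 56))/4 = -5 + (29/(2*sqrt(2) + 56))/4 = -5 + (29/(56 + 2*sqrt(2)))/4 = -5 + 29/(4*(56 + 2*sqrt(2))) ≈ -4.8768)
z(G) = 40867/1564 - 29*sqrt(2)/6256 (z(G) = 31 + (-7617/1564 - 29*sqrt(2)/6256) = 40867/1564 - 29*sqrt(2)/6256)
z(-136) - 3266 = (40867/1564 - 29*sqrt(2)/6256) - 3266 = -5067157/1564 - 29*sqrt(2)/6256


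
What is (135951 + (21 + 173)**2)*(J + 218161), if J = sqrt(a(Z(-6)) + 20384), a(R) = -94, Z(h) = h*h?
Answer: 37869913507 + 173587*sqrt(20290) ≈ 3.7895e+10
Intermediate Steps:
Z(h) = h**2
J = sqrt(20290) (J = sqrt(-94 + 20384) = sqrt(20290) ≈ 142.44)
(135951 + (21 + 173)**2)*(J + 218161) = (135951 + (21 + 173)**2)*(sqrt(20290) + 218161) = (135951 + 194**2)*(218161 + sqrt(20290)) = (135951 + 37636)*(218161 + sqrt(20290)) = 173587*(218161 + sqrt(20290)) = 37869913507 + 173587*sqrt(20290)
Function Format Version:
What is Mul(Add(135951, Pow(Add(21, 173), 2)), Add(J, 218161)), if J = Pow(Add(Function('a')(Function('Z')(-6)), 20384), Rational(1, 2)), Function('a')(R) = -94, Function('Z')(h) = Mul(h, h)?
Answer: Add(37869913507, Mul(173587, Pow(20290, Rational(1, 2)))) ≈ 3.7895e+10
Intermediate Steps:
Function('Z')(h) = Pow(h, 2)
J = Pow(20290, Rational(1, 2)) (J = Pow(Add(-94, 20384), Rational(1, 2)) = Pow(20290, Rational(1, 2)) ≈ 142.44)
Mul(Add(135951, Pow(Add(21, 173), 2)), Add(J, 218161)) = Mul(Add(135951, Pow(Add(21, 173), 2)), Add(Pow(20290, Rational(1, 2)), 218161)) = Mul(Add(135951, Pow(194, 2)), Add(218161, Pow(20290, Rational(1, 2)))) = Mul(Add(135951, 37636), Add(218161, Pow(20290, Rational(1, 2)))) = Mul(173587, Add(218161, Pow(20290, Rational(1, 2)))) = Add(37869913507, Mul(173587, Pow(20290, Rational(1, 2))))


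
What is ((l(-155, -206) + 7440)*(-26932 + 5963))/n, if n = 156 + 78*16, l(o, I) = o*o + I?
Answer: -50420767/108 ≈ -4.6686e+5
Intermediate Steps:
l(o, I) = I + o**2 (l(o, I) = o**2 + I = I + o**2)
n = 1404 (n = 156 + 1248 = 1404)
((l(-155, -206) + 7440)*(-26932 + 5963))/n = (((-206 + (-155)**2) + 7440)*(-26932 + 5963))/1404 = (((-206 + 24025) + 7440)*(-20969))*(1/1404) = ((23819 + 7440)*(-20969))*(1/1404) = (31259*(-20969))*(1/1404) = -655469971*1/1404 = -50420767/108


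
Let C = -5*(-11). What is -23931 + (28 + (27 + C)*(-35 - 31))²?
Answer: 28963525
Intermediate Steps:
C = 55
-23931 + (28 + (27 + C)*(-35 - 31))² = -23931 + (28 + (27 + 55)*(-35 - 31))² = -23931 + (28 + 82*(-66))² = -23931 + (28 - 5412)² = -23931 + (-5384)² = -23931 + 28987456 = 28963525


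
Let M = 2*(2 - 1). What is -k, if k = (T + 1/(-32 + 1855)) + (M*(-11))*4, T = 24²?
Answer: -889625/1823 ≈ -488.00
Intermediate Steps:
T = 576
M = 2 (M = 2*1 = 2)
k = 889625/1823 (k = (576 + 1/(-32 + 1855)) + (2*(-11))*4 = (576 + 1/1823) - 22*4 = (576 + 1/1823) - 88 = 1050049/1823 - 88 = 889625/1823 ≈ 488.00)
-k = -1*889625/1823 = -889625/1823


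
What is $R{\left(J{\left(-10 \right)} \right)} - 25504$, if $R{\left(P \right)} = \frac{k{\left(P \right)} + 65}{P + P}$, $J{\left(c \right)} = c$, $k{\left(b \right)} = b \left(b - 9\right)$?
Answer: $- \frac{102067}{4} \approx -25517.0$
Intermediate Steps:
$k{\left(b \right)} = b \left(-9 + b\right)$
$R{\left(P \right)} = \frac{65 + P \left(-9 + P\right)}{2 P}$ ($R{\left(P \right)} = \frac{P \left(-9 + P\right) + 65}{P + P} = \frac{65 + P \left(-9 + P\right)}{2 P}$)
$R{\left(J{\left(-10 \right)} \right)} - 25504 = \frac{65 - 10 \left(-9 - 10\right)}{2 \left(-10\right)} - 25504 = \frac{1}{2} \left(- \frac{1}{10}\right) \left(65 - -190\right) - 25504 = \frac{1}{2} \left(- \frac{1}{10}\right) \left(65 + 190\right) - 25504 = \frac{1}{2} \left(- \frac{1}{10}\right) 255 - 25504 = - \frac{51}{4} - 25504 = - \frac{102067}{4}$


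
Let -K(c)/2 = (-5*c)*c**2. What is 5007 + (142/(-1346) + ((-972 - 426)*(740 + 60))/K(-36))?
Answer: 1638429085/327078 ≈ 5009.3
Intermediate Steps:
K(c) = 10*c**3 (K(c) = -2*(-5*c)*c**2 = -(-10)*c**3 = 10*c**3)
5007 + (142/(-1346) + ((-972 - 426)*(740 + 60))/K(-36)) = 5007 + (142/(-1346) + ((-972 - 426)*(740 + 60))/((10*(-36)**3))) = 5007 + (142*(-1/1346) + (-1398*800)/((10*(-46656)))) = 5007 + (-71/673 - 1118400/(-466560)) = 5007 + (-71/673 - 1118400*(-1/466560)) = 5007 + (-71/673 + 1165/486) = 5007 + 749539/327078 = 1638429085/327078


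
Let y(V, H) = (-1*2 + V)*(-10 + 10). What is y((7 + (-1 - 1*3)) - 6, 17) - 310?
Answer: -310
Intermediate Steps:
y(V, H) = 0 (y(V, H) = (-2 + V)*0 = 0)
y((7 + (-1 - 1*3)) - 6, 17) - 310 = 0 - 310 = -310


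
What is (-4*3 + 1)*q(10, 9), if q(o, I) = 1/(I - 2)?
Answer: -11/7 ≈ -1.5714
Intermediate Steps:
q(o, I) = 1/(-2 + I)
(-4*3 + 1)*q(10, 9) = (-4*3 + 1)/(-2 + 9) = (-12 + 1)/7 = -11*1/7 = -11/7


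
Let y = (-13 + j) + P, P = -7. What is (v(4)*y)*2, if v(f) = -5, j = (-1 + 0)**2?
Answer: 190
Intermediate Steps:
j = 1 (j = (-1)**2 = 1)
y = -19 (y = (-13 + 1) - 7 = -12 - 7 = -19)
(v(4)*y)*2 = -5*(-19)*2 = 95*2 = 190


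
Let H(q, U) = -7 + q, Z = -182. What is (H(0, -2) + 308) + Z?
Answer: 119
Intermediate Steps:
(H(0, -2) + 308) + Z = ((-7 + 0) + 308) - 182 = (-7 + 308) - 182 = 301 - 182 = 119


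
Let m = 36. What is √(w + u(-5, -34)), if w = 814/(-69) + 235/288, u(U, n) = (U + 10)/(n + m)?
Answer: I*√2584234/552 ≈ 2.9122*I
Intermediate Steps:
u(U, n) = (10 + U)/(36 + n) (u(U, n) = (U + 10)/(n + 36) = (10 + U)/(36 + n))
w = -72739/6624 (w = 814*(-1/69) + 235*(1/288) = -814/69 + 235/288 = -72739/6624 ≈ -10.981)
√(w + u(-5, -34)) = √(-72739/6624 + (10 - 5)/(36 - 34)) = √(-72739/6624 + 5/2) = √(-56179/6624) = I*√2584234/552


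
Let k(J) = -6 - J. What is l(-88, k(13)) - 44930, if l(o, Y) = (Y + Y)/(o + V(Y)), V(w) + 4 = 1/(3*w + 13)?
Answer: -181919898/4049 ≈ -44930.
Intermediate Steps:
V(w) = -4 + 1/(13 + 3*w) (V(w) = -4 + 1/(3*w + 13) = -4 + 1/(13 + 3*w))
l(o, Y) = 2*Y/(o + 3*(-17 - 4*Y)/(13 + 3*Y)) (l(o, Y) = (Y + Y)/(o + 3*(-17 - 4*Y)/(13 + 3*Y)) = (2*Y)/(o + 3*(-17 - 4*Y)/(13 + 3*Y)) = 2*Y/(o + 3*(-17 - 4*Y)/(13 + 3*Y)))
l(-88, k(13)) - 44930 = 2*(-6 - 1*13)*(13 + 3*(-6 - 1*13))/(-51 - 12*(-6 - 1*13) - 88*(13 + 3*(-6 - 1*13))) - 44930 = 2*(-6 - 13)*(13 + 3*(-6 - 13))/(-51 - 12*(-6 - 13) - 88*(13 + 3*(-6 - 13))) - 44930 = 2*(-19)*(13 + 3*(-19))/(-51 - 12*(-19) - 88*(13 + 3*(-19))) - 44930 = 2*(-19)*(13 - 57)/(-51 + 228 - 88*(13 - 57)) - 44930 = 2*(-19)*(-44)/(-51 + 228 - 88*(-44)) - 44930 = 2*(-19)*(-44)/(-51 + 228 + 3872) - 44930 = 2*(-19)*(-44)/4049 - 44930 = 2*(-19)*(1/4049)*(-44) - 44930 = 1672/4049 - 44930 = -181919898/4049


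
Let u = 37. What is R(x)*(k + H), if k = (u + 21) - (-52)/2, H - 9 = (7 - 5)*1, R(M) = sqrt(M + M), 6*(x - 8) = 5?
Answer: 95*sqrt(159)/3 ≈ 399.30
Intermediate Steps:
x = 53/6 (x = 8 + (1/6)*5 = 8 + 5/6 = 53/6 ≈ 8.8333)
R(M) = sqrt(2)*sqrt(M) (R(M) = sqrt(2*M) = sqrt(2)*sqrt(M))
H = 11 (H = 9 + (7 - 5)*1 = 9 + 2*1 = 9 + 2 = 11)
k = 84 (k = (37 + 21) - (-52)/2 = 58 - (-52)/2 = 58 - 1*(-26) = 58 + 26 = 84)
R(x)*(k + H) = (sqrt(2)*sqrt(53/6))*(84 + 11) = (sqrt(2)*(sqrt(318)/6))*95 = (sqrt(159)/3)*95 = 95*sqrt(159)/3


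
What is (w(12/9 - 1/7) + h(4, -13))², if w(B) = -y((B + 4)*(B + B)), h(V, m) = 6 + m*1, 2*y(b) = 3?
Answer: 289/4 ≈ 72.250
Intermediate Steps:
y(b) = 3/2 (y(b) = (½)*3 = 3/2)
h(V, m) = 6 + m
w(B) = -3/2 (w(B) = -1*3/2 = -3/2)
(w(12/9 - 1/7) + h(4, -13))² = (-3/2 + (6 - 13))² = (-3/2 - 7)² = (-17/2)² = 289/4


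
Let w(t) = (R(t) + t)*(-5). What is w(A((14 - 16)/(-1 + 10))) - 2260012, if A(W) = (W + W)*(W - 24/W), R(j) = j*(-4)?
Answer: -61039724/27 ≈ -2.2607e+6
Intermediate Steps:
R(j) = -4*j
A(W) = 2*W*(W - 24/W) (A(W) = (2*W)*(W - 24/W) = 2*W*(W - 24/W))
w(t) = 15*t (w(t) = (-4*t + t)*(-5) = -3*t*(-5) = 15*t)
w(A((14 - 16)/(-1 + 10))) - 2260012 = 15*(-48 + 2*((14 - 16)/(-1 + 10))²) - 2260012 = 15*(-48 + 2*(-2/9)²) - 2260012 = 15*(-48 + 2*(4/81)) - 2260012 = 15*(-48 + 8/81) - 2260012 = 15*(-3880/81) - 2260012 = -19400/27 - 2260012 = -61039724/27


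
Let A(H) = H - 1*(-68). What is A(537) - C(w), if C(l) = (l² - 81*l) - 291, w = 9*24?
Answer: -28264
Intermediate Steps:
w = 216
A(H) = 68 + H (A(H) = H + 68 = 68 + H)
C(l) = -291 + l² - 81*l
A(537) - C(w) = (68 + 537) - (-291 + 216² - 81*216) = 605 - (-291 + 46656 - 17496) = 605 - 1*28869 = 605 - 28869 = -28264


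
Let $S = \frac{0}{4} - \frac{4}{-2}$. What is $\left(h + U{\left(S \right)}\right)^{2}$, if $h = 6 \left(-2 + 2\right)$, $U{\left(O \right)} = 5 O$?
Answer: $100$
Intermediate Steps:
$S = 2$ ($S = 0 \cdot \frac{1}{4} - -2 = 0 + 2 = 2$)
$h = 0$ ($h = 6 \cdot 0 = 0$)
$\left(h + U{\left(S \right)}\right)^{2} = \left(0 + 5 \cdot 2\right)^{2} = \left(0 + 10\right)^{2} = 10^{2} = 100$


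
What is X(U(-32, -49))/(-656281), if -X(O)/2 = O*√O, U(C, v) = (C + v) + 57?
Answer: -96*I*√6/656281 ≈ -0.00035831*I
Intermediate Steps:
U(C, v) = 57 + C + v
X(O) = -2*O^(3/2) (X(O) = -2*O*√O = -2*O^(3/2))
X(U(-32, -49))/(-656281) = -2*(57 - 32 - 49)^(3/2)/(-656281) = -(-96)*I*√6*(-1/656281) = (96*I*√6)*(-1/656281) = -96*I*√6/656281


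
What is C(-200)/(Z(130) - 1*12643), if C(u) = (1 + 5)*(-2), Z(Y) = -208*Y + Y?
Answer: 12/39553 ≈ 0.00030339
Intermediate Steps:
Z(Y) = -207*Y
C(u) = -12 (C(u) = 6*(-2) = -12)
C(-200)/(Z(130) - 1*12643) = -12/(-207*130 - 1*12643) = -12/(-26910 - 12643) = -12/(-39553) = -12*(-1/39553) = 12/39553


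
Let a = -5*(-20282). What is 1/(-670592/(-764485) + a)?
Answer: 764485/77527094442 ≈ 9.8609e-6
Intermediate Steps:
a = 101410
1/(-670592/(-764485) + a) = 1/(-670592/(-764485) + 101410) = 1/(-670592*(-1/764485) + 101410) = 1/(670592/764485 + 101410) = 1/(77527094442/764485) = 764485/77527094442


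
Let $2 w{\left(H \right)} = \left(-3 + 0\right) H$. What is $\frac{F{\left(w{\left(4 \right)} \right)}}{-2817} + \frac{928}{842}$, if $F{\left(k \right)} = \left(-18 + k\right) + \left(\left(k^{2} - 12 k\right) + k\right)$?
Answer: $\frac{424750}{395319} \approx 1.0744$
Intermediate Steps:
$w{\left(H \right)} = - \frac{3 H}{2}$ ($w{\left(H \right)} = \frac{\left(-3 + 0\right) H}{2} = \frac{\left(-3\right) H}{2} = - \frac{3 H}{2}$)
$F{\left(k \right)} = -18 + k^{2} - 10 k$ ($F{\left(k \right)} = \left(-18 + k\right) + \left(k^{2} - 11 k\right) = -18 + k^{2} - 10 k$)
$\frac{F{\left(w{\left(4 \right)} \right)}}{-2817} + \frac{928}{842} = \frac{-18 + \left(\left(- \frac{3}{2}\right) 4\right)^{2} - 10 \left(\left(- \frac{3}{2}\right) 4\right)}{-2817} + \frac{928}{842} = \left(-18 + \left(-6\right)^{2} - -60\right) \left(- \frac{1}{2817}\right) + 928 \cdot \frac{1}{842} = \left(-18 + 36 + 60\right) \left(- \frac{1}{2817}\right) + \frac{464}{421} = 78 \left(- \frac{1}{2817}\right) + \frac{464}{421} = - \frac{26}{939} + \frac{464}{421} = \frac{424750}{395319}$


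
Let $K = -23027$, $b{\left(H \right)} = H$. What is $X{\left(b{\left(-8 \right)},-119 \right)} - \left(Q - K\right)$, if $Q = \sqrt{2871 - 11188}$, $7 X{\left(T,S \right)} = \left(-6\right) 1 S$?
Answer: $-22925 - i \sqrt{8317} \approx -22925.0 - 91.198 i$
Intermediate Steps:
$X{\left(T,S \right)} = - \frac{6 S}{7}$ ($X{\left(T,S \right)} = \frac{\left(-6\right) 1 S}{7} = \frac{\left(-6\right) S}{7} = - \frac{6 S}{7}$)
$Q = i \sqrt{8317}$ ($Q = \sqrt{-8317} = i \sqrt{8317} \approx 91.198 i$)
$X{\left(b{\left(-8 \right)},-119 \right)} - \left(Q - K\right) = \left(- \frac{6}{7}\right) \left(-119\right) - \left(i \sqrt{8317} - -23027\right) = 102 - \left(i \sqrt{8317} + 23027\right) = 102 - \left(23027 + i \sqrt{8317}\right) = -22925 - i \sqrt{8317}$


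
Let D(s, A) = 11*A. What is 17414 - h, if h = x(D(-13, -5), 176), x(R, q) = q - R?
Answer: 17183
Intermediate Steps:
h = 231 (h = 176 - 11*(-5) = 176 - 1*(-55) = 176 + 55 = 231)
17414 - h = 17414 - 1*231 = 17414 - 231 = 17183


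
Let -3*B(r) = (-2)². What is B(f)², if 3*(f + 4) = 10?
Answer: 16/9 ≈ 1.7778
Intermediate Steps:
f = -⅔ (f = -4 + (⅓)*10 = -4 + 10/3 = -⅔ ≈ -0.66667)
B(r) = -4/3 (B(r) = -⅓*(-2)² = -⅓*4 = -4/3)
B(f)² = (-4/3)² = 16/9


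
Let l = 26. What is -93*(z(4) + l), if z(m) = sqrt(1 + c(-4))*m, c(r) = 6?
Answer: -2418 - 372*sqrt(7) ≈ -3402.2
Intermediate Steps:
z(m) = m*sqrt(7) (z(m) = sqrt(1 + 6)*m = sqrt(7)*m = m*sqrt(7))
-93*(z(4) + l) = -93*(4*sqrt(7) + 26) = -93*(26 + 4*sqrt(7)) = -2418 - 372*sqrt(7)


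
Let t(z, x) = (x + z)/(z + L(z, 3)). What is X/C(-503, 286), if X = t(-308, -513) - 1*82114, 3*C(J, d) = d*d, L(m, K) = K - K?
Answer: -5836221/1937936 ≈ -3.0116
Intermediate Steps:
L(m, K) = 0
C(J, d) = d**2/3 (C(J, d) = (d*d)/3 = d**2/3)
t(z, x) = (x + z)/z (t(z, x) = (x + z)/(z + 0) = (x + z)/z)
X = -25290291/308 (X = (-513 - 308)/(-308) - 1*82114 = -1/308*(-821) - 82114 = 821/308 - 82114 = -25290291/308 ≈ -82111.)
X/C(-503, 286) = -25290291/(308*((1/3)*286**2)) = -25290291/(308*((1/3)*81796)) = -25290291/(308*81796/3) = -25290291/308*3/81796 = -5836221/1937936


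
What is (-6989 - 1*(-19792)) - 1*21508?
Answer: -8705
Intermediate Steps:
(-6989 - 1*(-19792)) - 1*21508 = (-6989 + 19792) - 21508 = 12803 - 21508 = -8705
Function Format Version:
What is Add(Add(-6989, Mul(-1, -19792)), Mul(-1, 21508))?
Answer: -8705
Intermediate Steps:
Add(Add(-6989, Mul(-1, -19792)), Mul(-1, 21508)) = Add(Add(-6989, 19792), -21508) = Add(12803, -21508) = -8705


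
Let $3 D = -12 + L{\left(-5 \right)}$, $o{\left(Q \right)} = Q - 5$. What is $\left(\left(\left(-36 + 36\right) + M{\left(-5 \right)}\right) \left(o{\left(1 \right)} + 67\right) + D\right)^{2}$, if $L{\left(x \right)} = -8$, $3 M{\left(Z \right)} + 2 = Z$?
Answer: $\frac{212521}{9} \approx 23613.0$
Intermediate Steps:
$o{\left(Q \right)} = -5 + Q$ ($o{\left(Q \right)} = Q - 5 = -5 + Q$)
$M{\left(Z \right)} = - \frac{2}{3} + \frac{Z}{3}$
$D = - \frac{20}{3}$ ($D = \frac{-12 - 8}{3} = \frac{1}{3} \left(-20\right) = - \frac{20}{3} \approx -6.6667$)
$\left(\left(\left(-36 + 36\right) + M{\left(-5 \right)}\right) \left(o{\left(1 \right)} + 67\right) + D\right)^{2} = \left(\left(\left(-36 + 36\right) + \left(- \frac{2}{3} + \frac{1}{3} \left(-5\right)\right)\right) \left(\left(-5 + 1\right) + 67\right) - \frac{20}{3}\right)^{2} = \left(\left(0 - \frac{7}{3}\right) \left(-4 + 67\right) - \frac{20}{3}\right)^{2} = \left(\left(0 - \frac{7}{3}\right) 63 - \frac{20}{3}\right)^{2} = \left(\left(- \frac{7}{3}\right) 63 - \frac{20}{3}\right)^{2} = \left(-147 - \frac{20}{3}\right)^{2} = \left(- \frac{461}{3}\right)^{2} = \frac{212521}{9}$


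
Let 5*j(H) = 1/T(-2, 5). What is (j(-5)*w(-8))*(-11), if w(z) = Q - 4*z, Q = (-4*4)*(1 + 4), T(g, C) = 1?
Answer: 528/5 ≈ 105.60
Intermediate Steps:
j(H) = 1/5 (j(H) = (1/5)/1 = (1/5)*1 = 1/5)
Q = -80 (Q = -16*5 = -80)
w(z) = -80 - 4*z
(j(-5)*w(-8))*(-11) = ((-80 - 4*(-8))/5)*(-11) = ((-80 + 32)/5)*(-11) = ((1/5)*(-48))*(-11) = -48/5*(-11) = 528/5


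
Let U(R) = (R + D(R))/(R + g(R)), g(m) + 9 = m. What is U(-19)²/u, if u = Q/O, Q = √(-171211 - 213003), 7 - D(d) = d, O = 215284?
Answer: -5274458*I*√384214/424364363 ≈ -7.7042*I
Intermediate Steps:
D(d) = 7 - d
g(m) = -9 + m
Q = I*√384214 (Q = √(-384214) = I*√384214 ≈ 619.85*I)
U(R) = 7/(-9 + 2*R) (U(R) = (R + (7 - R))/(R + (-9 + R)) = 7/(-9 + 2*R))
u = I*√384214/215284 (u = (I*√384214)/215284 = (I*√384214)*(1/215284) = I*√384214/215284 ≈ 0.0028792*I)
U(-19)²/u = (7/(-9 + 2*(-19)))²/((I*√384214/215284)) = (7/(-9 - 38))²*(-107642*I*√384214/192107) = (7/(-47))²*(-107642*I*√384214/192107) = (7*(-1/47))²*(-107642*I*√384214/192107) = (-7/47)²*(-107642*I*√384214/192107) = 49*(-107642*I*√384214/192107)/2209 = -5274458*I*√384214/424364363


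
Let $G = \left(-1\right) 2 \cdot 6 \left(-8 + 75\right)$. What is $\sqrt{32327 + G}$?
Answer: $\sqrt{31523} \approx 177.55$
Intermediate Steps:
$G = -804$ ($G = \left(-2\right) 6 \cdot 67 = \left(-12\right) 67 = -804$)
$\sqrt{32327 + G} = \sqrt{32327 - 804} = \sqrt{31523}$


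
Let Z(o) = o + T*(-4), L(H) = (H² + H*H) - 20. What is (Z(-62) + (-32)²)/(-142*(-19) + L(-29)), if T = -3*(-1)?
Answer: 95/436 ≈ 0.21789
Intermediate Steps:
T = 3
L(H) = -20 + 2*H² (L(H) = (H² + H²) - 20 = 2*H² - 20 = -20 + 2*H²)
Z(o) = -12 + o (Z(o) = o + 3*(-4) = o - 12 = -12 + o)
(Z(-62) + (-32)²)/(-142*(-19) + L(-29)) = ((-12 - 62) + (-32)²)/(-142*(-19) + (-20 + 2*(-29)²)) = (-74 + 1024)/(2698 + (-20 + 2*841)) = 950/(2698 + (-20 + 1682)) = 950/(2698 + 1662) = 950/4360 = 950*(1/4360) = 95/436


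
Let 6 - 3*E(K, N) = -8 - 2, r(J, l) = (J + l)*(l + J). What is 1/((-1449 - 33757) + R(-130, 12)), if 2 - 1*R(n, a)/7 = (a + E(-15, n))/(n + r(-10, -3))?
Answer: -9/316756 ≈ -2.8413e-5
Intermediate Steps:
r(J, l) = (J + l)² (r(J, l) = (J + l)*(J + l) = (J + l)²)
E(K, N) = 16/3 (E(K, N) = 2 - (-8 - 2)/3 = 2 - ⅓*(-10) = 2 + 10/3 = 16/3)
R(n, a) = 14 - 7*(16/3 + a)/(169 + n) (R(n, a) = 14 - 7*(a + 16/3)/(n + (-10 - 3)²) = 14 - 7*(16/3 + a)/(n + (-13)²) = 14 - 7*(16/3 + a)/(n + 169) = 14 - 7*(16/3 + a)/(169 + n))
1/((-1449 - 33757) + R(-130, 12)) = 1/((-1449 - 33757) + 7*(998 - 3*12 + 6*(-130))/(3*(169 - 130))) = 1/(-35206 + (7/3)*(998 - 36 - 780)/39) = 1/(-35206 + (7/3)*(1/39)*182) = 1/(-35206 + 98/9) = 1/(-316756/9) = -9/316756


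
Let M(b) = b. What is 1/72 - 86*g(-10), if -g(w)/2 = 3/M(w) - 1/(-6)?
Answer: -8251/360 ≈ -22.919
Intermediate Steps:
g(w) = -⅓ - 6/w (g(w) = -2*(3/w - 1/(-6)) = -2*(3/w - 1*(-⅙)) = -2*(3/w + ⅙) = -2*(⅙ + 3/w) = -⅓ - 6/w)
1/72 - 86*g(-10) = 1/72 - 86*(-18 - 1*(-10))/(3*(-10)) = 1/72 - 86*(-1)*(-18 + 10)/(3*10) = 1/72 - 86*(-1)*(-8)/(3*10) = 1/72 - 86*4/15 = 1/72 - 344/15 = -8251/360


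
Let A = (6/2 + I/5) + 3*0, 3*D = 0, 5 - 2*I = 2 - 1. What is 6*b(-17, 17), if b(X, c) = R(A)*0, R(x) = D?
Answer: 0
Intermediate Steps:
I = 2 (I = 5/2 - (2 - 1)/2 = 5/2 - ½*1 = 5/2 - ½ = 2)
D = 0 (D = (⅓)*0 = 0)
A = 17/5 (A = (6/2 + 2/5) + 3*0 = (6*(½) + 2*(⅕)) + 0 = (3 + ⅖) + 0 = 17/5 + 0 = 17/5 ≈ 3.4000)
R(x) = 0
b(X, c) = 0 (b(X, c) = 0*0 = 0)
6*b(-17, 17) = 6*0 = 0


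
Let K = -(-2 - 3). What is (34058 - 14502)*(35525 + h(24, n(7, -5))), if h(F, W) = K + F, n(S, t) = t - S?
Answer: 695294024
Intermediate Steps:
K = 5 (K = -1*(-5) = 5)
h(F, W) = 5 + F
(34058 - 14502)*(35525 + h(24, n(7, -5))) = (34058 - 14502)*(35525 + (5 + 24)) = 19556*(35525 + 29) = 19556*35554 = 695294024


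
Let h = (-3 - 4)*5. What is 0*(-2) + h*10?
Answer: -350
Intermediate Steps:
h = -35 (h = -7*5 = -35)
0*(-2) + h*10 = 0*(-2) - 35*10 = 0 - 350 = -350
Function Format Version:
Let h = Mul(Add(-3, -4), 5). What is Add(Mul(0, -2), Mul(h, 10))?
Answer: -350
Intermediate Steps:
h = -35 (h = Mul(-7, 5) = -35)
Add(Mul(0, -2), Mul(h, 10)) = Add(Mul(0, -2), Mul(-35, 10)) = Add(0, -350) = -350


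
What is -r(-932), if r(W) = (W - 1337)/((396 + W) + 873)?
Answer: 2269/337 ≈ 6.7329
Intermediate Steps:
r(W) = (-1337 + W)/(1269 + W)
-r(-932) = -(-1337 - 932)/(1269 - 932) = -(-2269)/337 = -1*(-2269/337) = 2269/337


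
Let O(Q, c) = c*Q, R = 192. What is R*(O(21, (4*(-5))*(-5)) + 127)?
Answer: 427584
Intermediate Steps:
O(Q, c) = Q*c
R*(O(21, (4*(-5))*(-5)) + 127) = 192*(21*((4*(-5))*(-5)) + 127) = 192*(21*(-20*(-5)) + 127) = 192*(21*100 + 127) = 192*(2100 + 127) = 192*2227 = 427584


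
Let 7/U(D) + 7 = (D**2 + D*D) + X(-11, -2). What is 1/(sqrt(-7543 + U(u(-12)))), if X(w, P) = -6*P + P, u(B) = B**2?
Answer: -5*I*sqrt(10592068938)/44692274 ≈ -0.011514*I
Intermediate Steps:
X(w, P) = -5*P
U(D) = 7/(3 + 2*D**2) (U(D) = 7/(-7 + ((D**2 + D*D) - 5*(-2))) = 7/(-7 + ((D**2 + D**2) + 10)) = 7/(-7 + (2*D**2 + 10)) = 7/(-7 + (10 + 2*D**2)) = 7/(3 + 2*D**2))
1/(sqrt(-7543 + U(u(-12)))) = 1/(sqrt(-7543 + 7/(3 + 2*((-12)**2)**2))) = 1/(sqrt(-7543 + 7/(3 + 2*144**2))) = 1/(sqrt(-7543 + 7/(3 + 2*20736))) = 1/(sqrt(-7543 + 7/(3 + 41472))) = 1/(sqrt(-7543 + 7/41475)) = 1/(sqrt(-7543 + 7*(1/41475))) = 1/(sqrt(-7543 + 1/5925)) = 1/(sqrt(-44692274/5925)) = 1/(I*sqrt(10592068938)/1185) = -5*I*sqrt(10592068938)/44692274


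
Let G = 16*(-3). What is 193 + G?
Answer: 145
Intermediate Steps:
G = -48
193 + G = 193 - 48 = 145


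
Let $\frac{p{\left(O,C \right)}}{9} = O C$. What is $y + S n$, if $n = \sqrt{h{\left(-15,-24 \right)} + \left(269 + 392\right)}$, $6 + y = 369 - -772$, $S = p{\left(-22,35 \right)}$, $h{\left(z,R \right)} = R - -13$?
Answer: $1135 - 34650 \sqrt{26} \approx -1.7555 \cdot 10^{5}$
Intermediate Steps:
$p{\left(O,C \right)} = 9 C O$ ($p{\left(O,C \right)} = 9 O C = 9 C O$)
$h{\left(z,R \right)} = 13 + R$ ($h{\left(z,R \right)} = R + 13 = 13 + R$)
$S = -6930$ ($S = 9 \cdot 35 \left(-22\right) = -6930$)
$y = 1135$ ($y = -6 + \left(369 - -772\right) = -6 + \left(369 + 772\right) = -6 + 1141 = 1135$)
$n = 5 \sqrt{26}$ ($n = \sqrt{\left(13 - 24\right) + \left(269 + 392\right)} = \sqrt{-11 + 661} = \sqrt{650} = 5 \sqrt{26} \approx 25.495$)
$y + S n = 1135 - 6930 \cdot 5 \sqrt{26} = 1135 - 34650 \sqrt{26}$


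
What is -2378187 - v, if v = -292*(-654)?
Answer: -2569155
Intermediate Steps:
v = 190968
-2378187 - v = -2378187 - 1*190968 = -2378187 - 190968 = -2569155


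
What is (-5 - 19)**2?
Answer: 576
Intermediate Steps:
(-5 - 19)**2 = (-24)**2 = 576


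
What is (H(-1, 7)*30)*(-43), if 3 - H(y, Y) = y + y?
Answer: -6450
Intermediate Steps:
H(y, Y) = 3 - 2*y (H(y, Y) = 3 - (y + y) = 3 - 2*y)
(H(-1, 7)*30)*(-43) = ((3 - 2*(-1))*30)*(-43) = ((3 + 2)*30)*(-43) = (5*30)*(-43) = 150*(-43) = -6450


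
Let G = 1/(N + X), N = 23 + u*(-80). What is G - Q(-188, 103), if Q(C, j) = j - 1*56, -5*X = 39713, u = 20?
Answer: -2237111/47598 ≈ -47.000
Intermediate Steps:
X = -39713/5 (X = -⅕*39713 = -39713/5 ≈ -7942.6)
N = -1577 (N = 23 + 20*(-80) = 23 - 1600 = -1577)
Q(C, j) = -56 + j (Q(C, j) = j - 56 = -56 + j)
G = -5/47598 (G = 1/(-1577 - 39713/5) = 1/(-47598/5) = -5/47598 ≈ -0.00010505)
G - Q(-188, 103) = -5/47598 - (-56 + 103) = -5/47598 - 1*47 = -5/47598 - 47 = -2237111/47598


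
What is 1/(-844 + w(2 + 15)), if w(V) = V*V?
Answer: -1/555 ≈ -0.0018018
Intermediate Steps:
w(V) = V²
1/(-844 + w(2 + 15)) = 1/(-844 + (2 + 15)²) = 1/(-844 + 17²) = 1/(-844 + 289) = 1/(-555) = -1/555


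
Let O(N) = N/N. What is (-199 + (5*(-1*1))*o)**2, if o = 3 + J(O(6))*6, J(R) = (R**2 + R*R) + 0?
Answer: 75076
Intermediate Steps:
O(N) = 1
J(R) = 2*R**2 (J(R) = (R**2 + R**2) + 0 = 2*R**2 + 0 = 2*R**2)
o = 15 (o = 3 + (2*1**2)*6 = 3 + (2*1)*6 = 3 + 2*6 = 3 + 12 = 15)
(-199 + (5*(-1*1))*o)**2 = (-199 + (5*(-1*1))*15)**2 = (-199 + (5*(-1))*15)**2 = (-199 - 5*15)**2 = (-199 - 75)**2 = (-274)**2 = 75076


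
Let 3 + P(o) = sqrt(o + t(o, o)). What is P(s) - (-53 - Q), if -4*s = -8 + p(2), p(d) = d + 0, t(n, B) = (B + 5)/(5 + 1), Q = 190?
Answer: 240 + sqrt(93)/6 ≈ 241.61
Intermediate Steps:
t(n, B) = 5/6 + B/6 (t(n, B) = (5 + B)/6 = (5 + B)*(1/6) = 5/6 + B/6)
p(d) = d
s = 3/2 (s = -(-8 + 2)/4 = -1/4*(-6) = 3/2 ≈ 1.5000)
P(o) = -3 + sqrt(5/6 + 7*o/6) (P(o) = -3 + sqrt(o + (5/6 + o/6)) = -3 + sqrt(5/6 + 7*o/6))
P(s) - (-53 - Q) = (-3 + sqrt(30 + 42*(3/2))/6) - (-53 - 1*190) = (-3 + sqrt(30 + 63)/6) - (-53 - 190) = (-3 + sqrt(93)/6) - 1*(-243) = (-3 + sqrt(93)/6) + 243 = 240 + sqrt(93)/6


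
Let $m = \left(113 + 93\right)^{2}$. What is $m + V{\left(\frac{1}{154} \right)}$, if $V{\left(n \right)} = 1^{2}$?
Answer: $42437$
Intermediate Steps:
$V{\left(n \right)} = 1$
$m = 42436$ ($m = 206^{2} = 42436$)
$m + V{\left(\frac{1}{154} \right)} = 42436 + 1 = 42437$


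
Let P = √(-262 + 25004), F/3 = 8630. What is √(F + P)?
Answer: √(25890 + √24742) ≈ 161.39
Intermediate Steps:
F = 25890 (F = 3*8630 = 25890)
P = √24742 ≈ 157.30
√(F + P) = √(25890 + √24742)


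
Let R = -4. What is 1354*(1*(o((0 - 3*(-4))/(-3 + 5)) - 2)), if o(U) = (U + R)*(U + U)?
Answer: 29788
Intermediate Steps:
o(U) = 2*U*(-4 + U) (o(U) = (U - 4)*(U + U) = (-4 + U)*(2*U) = 2*U*(-4 + U))
1354*(1*(o((0 - 3*(-4))/(-3 + 5)) - 2)) = 1354*(1*(2*((0 - 3*(-4))/(-3 + 5))*(-4 + (0 - 3*(-4))/(-3 + 5)) - 2)) = 1354*(1*(2*((0 + 12)/2)*(-4 + (0 + 12)/2) - 2)) = 1354*(1*(2*(12*(1/2))*(-4 + 12*(1/2)) - 2)) = 1354*(1*(2*6*(-4 + 6) - 2)) = 1354*(1*(2*6*2 - 2)) = 1354*(1*(24 - 2)) = 1354*(1*22) = 1354*22 = 29788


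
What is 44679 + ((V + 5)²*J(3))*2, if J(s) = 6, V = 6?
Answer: 46131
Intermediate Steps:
44679 + ((V + 5)²*J(3))*2 = 44679 + ((6 + 5)²*6)*2 = 44679 + (11²*6)*2 = 44679 + (121*6)*2 = 44679 + 726*2 = 44679 + 1452 = 46131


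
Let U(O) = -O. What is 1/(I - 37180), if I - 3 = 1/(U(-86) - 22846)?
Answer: -22760/846148521 ≈ -2.6898e-5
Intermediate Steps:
I = 68279/22760 (I = 3 + 1/(-1*(-86) - 22846) = 3 + 1/(86 - 22846) = 3 + 1/(-22760) = 3 - 1/22760 = 68279/22760 ≈ 3.0000)
1/(I - 37180) = 1/(68279/22760 - 37180) = 1/(-846148521/22760) = -22760/846148521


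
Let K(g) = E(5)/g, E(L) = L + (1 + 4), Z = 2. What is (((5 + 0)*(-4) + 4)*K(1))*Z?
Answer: -320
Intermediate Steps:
E(L) = 5 + L (E(L) = L + 5 = 5 + L)
K(g) = 10/g (K(g) = (5 + 5)/g = 10/g)
(((5 + 0)*(-4) + 4)*K(1))*Z = (((5 + 0)*(-4) + 4)*(10/1))*2 = ((5*(-4) + 4)*(10*1))*2 = ((-20 + 4)*10)*2 = -16*10*2 = -160*2 = -320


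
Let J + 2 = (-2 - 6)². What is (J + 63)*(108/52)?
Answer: 3375/13 ≈ 259.62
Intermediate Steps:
J = 62 (J = -2 + (-2 - 6)² = -2 + (-8)² = -2 + 64 = 62)
(J + 63)*(108/52) = (62 + 63)*(108/52) = 125*(108*(1/52)) = 125*(27/13) = 3375/13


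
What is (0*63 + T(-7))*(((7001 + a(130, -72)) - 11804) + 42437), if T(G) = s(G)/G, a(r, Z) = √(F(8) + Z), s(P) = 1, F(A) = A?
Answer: -37634/7 - 8*I/7 ≈ -5376.3 - 1.1429*I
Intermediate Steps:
a(r, Z) = √(8 + Z)
T(G) = 1/G
(0*63 + T(-7))*(((7001 + a(130, -72)) - 11804) + 42437) = (0*63 + 1/(-7))*(((7001 + √(8 - 72)) - 11804) + 42437) = (0 - ⅐)*(((7001 + √(-64)) - 11804) + 42437) = -(((7001 + 8*I) - 11804) + 42437)/7 = -((-4803 + 8*I) + 42437)/7 = -(37634 + 8*I)/7 = -37634/7 - 8*I/7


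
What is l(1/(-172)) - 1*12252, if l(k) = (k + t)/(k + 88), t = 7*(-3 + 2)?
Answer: -37087045/3027 ≈ -12252.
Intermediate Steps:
t = -7 (t = 7*(-1) = -7)
l(k) = (-7 + k)/(88 + k) (l(k) = (k - 7)/(k + 88) = (-7 + k)/(88 + k))
l(1/(-172)) - 1*12252 = (-7 + 1/(-172))/(88 + 1/(-172)) - 1*12252 = (-7 - 1/172)/(88 - 1/172) - 12252 = -1205/172/(15135/172) - 12252 = (172/15135)*(-1205/172) - 12252 = -241/3027 - 12252 = -37087045/3027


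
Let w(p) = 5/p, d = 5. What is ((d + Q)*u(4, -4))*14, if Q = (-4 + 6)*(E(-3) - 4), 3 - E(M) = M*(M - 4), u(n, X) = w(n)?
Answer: -1365/2 ≈ -682.50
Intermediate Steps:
u(n, X) = 5/n
E(M) = 3 - M*(-4 + M) (E(M) = 3 - M*(M - 4) = 3 - M*(-4 + M))
Q = -44 (Q = (-4 + 6)*((3 - 1*(-3)² + 4*(-3)) - 4) = 2*((3 - 1*9 - 12) - 4) = 2*((3 - 9 - 12) - 4) = 2*(-18 - 4) = 2*(-22) = -44)
((d + Q)*u(4, -4))*14 = ((5 - 44)*(5/4))*14 = -195/4*14 = -1365/2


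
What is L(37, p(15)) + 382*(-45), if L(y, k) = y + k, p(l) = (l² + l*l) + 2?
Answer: -16701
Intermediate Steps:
p(l) = 2 + 2*l² (p(l) = (l² + l²) + 2 = 2*l² + 2 = 2 + 2*l²)
L(y, k) = k + y
L(37, p(15)) + 382*(-45) = ((2 + 2*15²) + 37) + 382*(-45) = ((2 + 2*225) + 37) - 17190 = ((2 + 450) + 37) - 17190 = (452 + 37) - 17190 = 489 - 17190 = -16701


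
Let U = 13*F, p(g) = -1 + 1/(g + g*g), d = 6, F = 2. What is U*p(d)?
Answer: -533/21 ≈ -25.381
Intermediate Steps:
p(g) = -1 + 1/(g + g²)
U = 26 (U = 13*2 = 26)
U*p(d) = 26*((1 - 1*6 - 1*6²)/(6*(1 + 6))) = 26*((⅙)*(1 - 6 - 1*36)/7) = 26*((⅙)*(⅐)*(1 - 6 - 36)) = 26*((⅙)*(⅐)*(-41)) = 26*(-41/42) = -533/21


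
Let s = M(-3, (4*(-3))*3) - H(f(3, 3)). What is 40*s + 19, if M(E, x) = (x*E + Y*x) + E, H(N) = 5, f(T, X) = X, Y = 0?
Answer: 4019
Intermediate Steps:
M(E, x) = E + E*x (M(E, x) = (x*E + 0*x) + E = (E*x + 0) + E = E*x + E = E + E*x)
s = 100 (s = -3*(1 + (4*(-3))*3) - 1*5 = -3*(1 - 12*3) - 5 = -3*(1 - 36) - 5 = -3*(-35) - 5 = 105 - 5 = 100)
40*s + 19 = 40*100 + 19 = 4000 + 19 = 4019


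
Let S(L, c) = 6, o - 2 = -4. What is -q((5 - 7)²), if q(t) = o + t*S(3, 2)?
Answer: -22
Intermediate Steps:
o = -2 (o = 2 - 4 = -2)
q(t) = -2 + 6*t (q(t) = -2 + t*6 = -2 + 6*t)
-q((5 - 7)²) = -(-2 + 6*(5 - 7)²) = -(-2 + 6*(-2)²) = -(-2 + 6*4) = -(-2 + 24) = -1*22 = -22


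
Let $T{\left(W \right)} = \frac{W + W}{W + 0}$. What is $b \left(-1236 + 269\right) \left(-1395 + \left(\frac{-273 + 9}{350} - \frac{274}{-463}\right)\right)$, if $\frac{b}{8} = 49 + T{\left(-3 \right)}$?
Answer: $\frac{44599549223976}{81025} \approx 5.5044 \cdot 10^{8}$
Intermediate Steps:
$T{\left(W \right)} = 2$ ($T{\left(W \right)} = \frac{2 W}{W} = 2$)
$b = 408$ ($b = 8 \left(49 + 2\right) = 8 \cdot 51 = 408$)
$b \left(-1236 + 269\right) \left(-1395 + \left(\frac{-273 + 9}{350} - \frac{274}{-463}\right)\right) = 408 \left(-1236 + 269\right) \left(-1395 + \left(\frac{-273 + 9}{350} - \frac{274}{-463}\right)\right) = 408 \left(- 967 \left(-1395 - \frac{13166}{81025}\right)\right) = 408 \left(\left(-967\right) \left(- \frac{113043041}{81025}\right)\right) = 408 \cdot \frac{109312620647}{81025} = \frac{44599549223976}{81025}$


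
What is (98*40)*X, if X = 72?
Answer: 282240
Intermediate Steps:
(98*40)*X = (98*40)*72 = 3920*72 = 282240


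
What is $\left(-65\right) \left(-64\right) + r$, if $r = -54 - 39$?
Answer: $4067$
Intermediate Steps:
$r = -93$
$\left(-65\right) \left(-64\right) + r = \left(-65\right) \left(-64\right) - 93 = 4160 - 93 = 4067$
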